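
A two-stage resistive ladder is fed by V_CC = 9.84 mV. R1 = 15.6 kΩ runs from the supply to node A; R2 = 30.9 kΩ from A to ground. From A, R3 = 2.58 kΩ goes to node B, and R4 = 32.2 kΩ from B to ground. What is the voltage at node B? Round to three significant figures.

The second stage (R3 + R4 = 34.78 kΩ) loads node A in parallel with R2.
Effective lower resistance at A: R2 ‖ 34.78 = 16.36 kΩ.
So V_A = 9.84 × 0.5119 = 5.037 mV.
Stage 2 is unloaded, so V_B = V_A · R4/(R3+R4) = 5.037 × 32.2/34.78 = 4.664 mV.

V_B ≈ 4.66 mV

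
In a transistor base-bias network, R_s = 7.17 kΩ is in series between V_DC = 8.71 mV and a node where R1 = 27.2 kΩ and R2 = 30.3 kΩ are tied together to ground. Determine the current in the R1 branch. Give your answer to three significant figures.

Equivalent of the parallel group: R_p = 14.33 kΩ.
V_A = 8.71 × 14.33/21.50 = 5.806 mV.
Branch current I = V_A/R1 = 5.806/27.2 = 0.2134 µA.

I ≈ 0.213 µA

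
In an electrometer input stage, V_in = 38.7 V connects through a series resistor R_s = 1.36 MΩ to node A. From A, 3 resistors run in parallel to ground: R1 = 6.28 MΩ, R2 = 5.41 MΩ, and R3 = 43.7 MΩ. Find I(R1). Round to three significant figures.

Combine the parallel branches: R_p = (1/6.28 + 1/5.41 + 1/43.7)⁻¹ = 2.725 MΩ.
V_A = 38.7 × 2.725/4.085 = 25.82 V.
Branch current I = V_A/R1 = 25.82/6.28 = 4.111 µA.

I ≈ 4.11 µA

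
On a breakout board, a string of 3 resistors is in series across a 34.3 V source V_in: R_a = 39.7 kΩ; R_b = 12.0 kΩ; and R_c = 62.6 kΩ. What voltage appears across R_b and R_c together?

V ≈ 22.4 V

ΣR = 39.7 + 12.0 + 62.6 = 114.3 kΩ.
R_{R_b..R_c} = 12.0 + 62.6 = 74.60 kΩ.
By the voltage-divider rule, V = 34.3 × 74.60/114.3 = 22.39 V.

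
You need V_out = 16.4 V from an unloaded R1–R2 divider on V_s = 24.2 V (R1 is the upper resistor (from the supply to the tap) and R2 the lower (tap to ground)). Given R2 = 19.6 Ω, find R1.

V_out/V_s = R2/(R1+R2) = 0.6777.
R1 = R2·(1/k − 1) = 19.6 × 0.4756 = 9.322 Ω.

R1 ≈ 9.32 Ω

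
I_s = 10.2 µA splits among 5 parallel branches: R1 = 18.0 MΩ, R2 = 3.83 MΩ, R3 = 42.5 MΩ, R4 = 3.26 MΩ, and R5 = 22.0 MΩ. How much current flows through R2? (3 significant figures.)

Total conductance ΣG = 1/18.0 + 1/3.83 + 1/42.5 + 1/3.26 + 1/22.0 = 0.6924 (units of 1/MΩ).
Current divider: I(R2) = I_s · G_k/ΣG = 10.2 × (0.2611/0.6924) = 10.2 × 0.3771 = 3.846 µA.

I ≈ 3.85 µA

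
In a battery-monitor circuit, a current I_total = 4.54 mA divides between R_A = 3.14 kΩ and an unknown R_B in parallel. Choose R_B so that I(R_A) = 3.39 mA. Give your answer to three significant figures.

R_B ≈ 9.26 kΩ

In a two-way split, I_A/I_total = R_B/(R_A + R_B).
3.39/4.54 = R_B/(R_A + R_B) → R_B = R_A · (0.7467)/(1 − 0.7467) = 3.14 × 2.948 = 9.256 kΩ.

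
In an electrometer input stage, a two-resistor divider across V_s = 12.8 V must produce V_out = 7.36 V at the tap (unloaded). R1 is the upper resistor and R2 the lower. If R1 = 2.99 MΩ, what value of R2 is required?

V_out/V_s = R2/(R1+R2) = 0.5750.
So R2 = R1 · V_out/(V_s − V_out) = 2.99 × 7.36/(12.8 − 7.36) = 2.99 × 1.353 = 4.045 MΩ.

R2 ≈ 4.05 MΩ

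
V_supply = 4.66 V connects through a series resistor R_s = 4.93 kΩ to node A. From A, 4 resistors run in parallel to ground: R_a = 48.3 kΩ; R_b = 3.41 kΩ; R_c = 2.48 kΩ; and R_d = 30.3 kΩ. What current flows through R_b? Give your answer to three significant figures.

Combine the parallel branches: R_p = (1/48.3 + 1/3.41 + 1/2.48 + 1/30.3)⁻¹ = 1.333 kΩ.
V_A by voltage divider: V_A = 4.66 × 1.333/(4.93 + 1.333) = 0.9918 V.
I(R_b) = V_A / R_b = 0.9918/3.41 = 0.2909 mA.

I ≈ 0.291 mA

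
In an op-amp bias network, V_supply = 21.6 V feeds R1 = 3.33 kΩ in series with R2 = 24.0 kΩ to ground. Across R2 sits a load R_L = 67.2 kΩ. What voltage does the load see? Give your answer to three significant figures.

V_out ≈ 18.2 V

First combine the lower leg with the load: R2 ‖ R_L = 17.68 kΩ.
Then V_out = V_supply · R2'/(R1 + R2') = 21.6 × 17.68/21.01 = 18.18 V.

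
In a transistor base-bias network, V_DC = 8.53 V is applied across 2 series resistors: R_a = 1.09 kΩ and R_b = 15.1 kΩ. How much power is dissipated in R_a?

P ≈ 0.303 mW

ΣR = 16.19 kΩ → I = 8.53/16.19 = 0.5269 mA.
P = I²R = 0.2776 × 1.09 = 0.3026 mW.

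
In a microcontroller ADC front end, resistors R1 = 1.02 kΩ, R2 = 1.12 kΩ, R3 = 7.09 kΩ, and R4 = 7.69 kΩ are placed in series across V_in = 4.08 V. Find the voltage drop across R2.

V ≈ 0.270 V

ΣR = 1.02 + 1.12 + 7.09 + 7.69 = 16.92 kΩ.
By the voltage-divider rule, V = 4.08 × 1.120/16.92 = 0.2701 V.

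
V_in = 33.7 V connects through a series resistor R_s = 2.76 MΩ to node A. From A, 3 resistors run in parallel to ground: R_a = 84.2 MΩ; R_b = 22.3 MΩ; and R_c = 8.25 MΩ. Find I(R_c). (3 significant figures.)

Parallel bank: R_p = 1/(1/84.2 + 1/22.3 + 1/8.25) = 5.620 MΩ.
V_A = 33.7 × 5.620/8.380 = 22.60 V.
I(R_c) = V_A / R_c = 22.60/8.25 = 2.740 µA.

I ≈ 2.74 µA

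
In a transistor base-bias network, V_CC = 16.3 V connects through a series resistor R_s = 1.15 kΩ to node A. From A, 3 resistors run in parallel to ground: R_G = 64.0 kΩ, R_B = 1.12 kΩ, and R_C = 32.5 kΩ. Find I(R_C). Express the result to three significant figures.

Equivalent of the parallel group: R_p = 1.065 kΩ.
V_A = 16.3 × 1.065/2.215 = 7.836 V.
Branch current I = V_A/R_C = 7.836/32.5 = 0.2411 mA.

I ≈ 0.241 mA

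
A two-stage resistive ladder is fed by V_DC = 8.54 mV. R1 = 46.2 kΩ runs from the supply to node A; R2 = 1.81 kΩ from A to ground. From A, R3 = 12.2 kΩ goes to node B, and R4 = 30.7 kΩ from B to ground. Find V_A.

V_A ≈ 0.309 mV

Node A sees R2 in parallel with the series input of stage 2, R3 + R4 = 42.90 kΩ.
R2 ‖ (R3+R4) = 1.737 kΩ.
V_A = 8.54 × 1.737/(46.2 + 1.737) = 0.3094 mV.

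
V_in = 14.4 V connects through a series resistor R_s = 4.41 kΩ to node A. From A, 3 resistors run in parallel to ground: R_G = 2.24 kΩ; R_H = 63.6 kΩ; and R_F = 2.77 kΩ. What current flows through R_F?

Equivalent of the parallel group: R_p = 1.215 kΩ.
V_A by voltage divider: V_A = 14.4 × 1.215/(4.41 + 1.215) = 3.110 V.
I(R_F) = V_A / R_F = 3.110/2.77 = 1.123 mA.
(Check via current divider: I_total = 2.560 mA; share G_k/ΣG = 0.4386 → same result.)

I ≈ 1.12 mA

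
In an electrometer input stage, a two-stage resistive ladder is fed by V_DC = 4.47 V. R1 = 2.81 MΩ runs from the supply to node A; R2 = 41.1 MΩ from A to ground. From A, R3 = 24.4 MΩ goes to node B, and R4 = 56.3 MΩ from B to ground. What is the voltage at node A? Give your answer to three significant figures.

V_A ≈ 4.05 V

Node A sees R2 in parallel with the series input of stage 2, R3 + R4 = 80.70 MΩ.
R2 ‖ (R3+R4) = 27.23 MΩ.
So V_A = 4.47 × 0.9065 = 4.052 V.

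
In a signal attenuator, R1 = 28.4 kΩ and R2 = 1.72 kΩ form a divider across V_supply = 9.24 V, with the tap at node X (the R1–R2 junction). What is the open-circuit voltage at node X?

Open-circuit (no load on X): V_th = V_supply · R2/(R1 + R2) = 9.24 × 1.72/(28.40 + 1.72) = 0.5276 V.

V_th ≈ 0.528 V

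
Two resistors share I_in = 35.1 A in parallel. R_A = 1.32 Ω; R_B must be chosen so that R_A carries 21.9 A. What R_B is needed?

R_B ≈ 2.19 Ω

In a two-way split, I_A/I_in = R_B/(R_A + R_B).
21.9/35.1 = R_B/(R_A + R_B) → R_B = R_A · (0.6239)/(1 − 0.6239) = 1.32 × 1.659 = 2.190 Ω.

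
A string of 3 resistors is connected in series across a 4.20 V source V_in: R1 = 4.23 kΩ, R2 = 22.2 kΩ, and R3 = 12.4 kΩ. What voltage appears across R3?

V ≈ 1.34 V

Total series resistance ΣR = 4.23 + 22.2 + 12.4 = 38.83 kΩ.
Voltage divider: V = V_in · (12.40 / 38.83) = 4.20 × 0.3193 = 1.341 V.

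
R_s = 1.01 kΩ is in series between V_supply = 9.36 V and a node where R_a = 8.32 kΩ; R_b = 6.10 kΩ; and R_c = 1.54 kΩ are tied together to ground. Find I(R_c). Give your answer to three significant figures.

Parallel bank: R_p = 1/(1/8.32 + 1/6.10 + 1/1.54) = 1.071 kΩ.
V_A = 9.36 × 1.071/2.081 = 4.818 V.
Branch current I = V_A/R_c = 4.818/1.54 = 3.128 mA.

I ≈ 3.13 mA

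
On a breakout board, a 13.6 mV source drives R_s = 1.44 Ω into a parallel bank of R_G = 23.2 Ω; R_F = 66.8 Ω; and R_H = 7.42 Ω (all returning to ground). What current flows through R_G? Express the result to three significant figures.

Combine the parallel branches: R_p = (1/23.2 + 1/66.8 + 1/7.42)⁻¹ = 5.186 Ω.
V_A = 13.6 × 5.186/6.626 = 10.64 mV.
Branch current I = V_A/R_G = 10.64/23.2 = 0.4588 mA.
(Equivalently: I_total = 2.053 mA, then current-divider fraction G_k/ΣG = 0.2235.)

I ≈ 0.459 mA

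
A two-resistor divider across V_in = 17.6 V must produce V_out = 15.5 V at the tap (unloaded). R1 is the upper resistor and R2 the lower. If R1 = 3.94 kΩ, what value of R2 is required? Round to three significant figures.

R2 ≈ 29.1 kΩ

The divider ratio is R2/(R1+R2) = 15.5/17.6 = 0.8807.
Rearranging, R2 = R1·k/(1−k) = 3.94 × 7.381 = 29.08 kΩ.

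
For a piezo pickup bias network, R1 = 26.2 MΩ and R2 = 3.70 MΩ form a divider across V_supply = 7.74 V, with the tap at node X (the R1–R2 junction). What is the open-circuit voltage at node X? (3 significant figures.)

V_th ≈ 0.958 V

With X open, the divider is unloaded: V_th = 7.74 × 3.70/29.90 = 0.9578 V.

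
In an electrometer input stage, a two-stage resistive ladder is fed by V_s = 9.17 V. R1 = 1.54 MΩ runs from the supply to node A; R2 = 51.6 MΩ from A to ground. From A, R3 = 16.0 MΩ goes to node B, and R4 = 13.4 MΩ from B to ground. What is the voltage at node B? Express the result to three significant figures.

V_B ≈ 3.86 V

Looking into the second stage from A: R3 + R4 = 29.40 MΩ appears in parallel with R2.
Effective lower resistance at A: R2 ‖ 29.40 = 18.73 MΩ.
First divider: V_A = V_s · 18.73/(1.54 + 18.73) = 8.473 V.
V_B = V_A × 0.4558 = 3.862 V.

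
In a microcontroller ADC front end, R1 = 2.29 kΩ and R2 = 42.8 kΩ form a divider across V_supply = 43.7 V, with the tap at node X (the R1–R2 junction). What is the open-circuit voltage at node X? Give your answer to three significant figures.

With X open, the divider is unloaded: V_th = 43.7 × 42.8/45.09 = 41.48 V.

V_th ≈ 41.5 V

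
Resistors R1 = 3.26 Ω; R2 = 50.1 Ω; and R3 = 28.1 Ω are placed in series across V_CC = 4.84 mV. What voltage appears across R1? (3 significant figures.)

Total series resistance ΣR = 3.26 + 50.1 + 28.1 = 81.46 Ω.
V = V_CC · R/ΣR = 4.84 × 0.04002 = 0.1937 mV.

V ≈ 0.194 mV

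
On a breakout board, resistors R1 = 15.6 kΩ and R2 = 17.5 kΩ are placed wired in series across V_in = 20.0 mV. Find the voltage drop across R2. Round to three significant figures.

V ≈ 10.6 mV

ΣR = 15.6 + 17.5 = 33.10 kΩ.
Voltage divider: V = V_in · (17.50 / 33.10) = 20.0 × 0.5287 = 10.57 mV.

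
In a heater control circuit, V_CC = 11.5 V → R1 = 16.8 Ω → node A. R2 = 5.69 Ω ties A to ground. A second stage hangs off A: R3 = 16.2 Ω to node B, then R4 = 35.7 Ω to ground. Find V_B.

Looking into the second stage from A: R3 + R4 = 51.90 Ω appears in parallel with R2.
R2 ‖ (R3+R4) = 5.128 Ω.
V_A = 11.5 × 5.128/(16.8 + 5.128) = 2.689 V.
Stage 2 is unloaded, so V_B = V_A · R4/(R3+R4) = 2.689 × 35.7/51.90 = 1.850 V.

V_B ≈ 1.85 V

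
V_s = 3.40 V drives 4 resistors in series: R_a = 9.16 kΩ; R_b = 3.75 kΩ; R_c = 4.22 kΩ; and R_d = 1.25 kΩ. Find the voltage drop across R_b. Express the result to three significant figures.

V ≈ 0.694 V

ΣR = 9.16 + 3.75 + 4.22 + 1.25 = 18.38 kΩ.
V = V_s · R/ΣR = 3.40 × 0.2040 = 0.6937 V.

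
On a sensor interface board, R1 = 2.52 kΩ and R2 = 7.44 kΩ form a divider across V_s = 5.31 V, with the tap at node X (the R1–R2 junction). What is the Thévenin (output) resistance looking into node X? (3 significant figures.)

With V_s suppressed (replaced by a short), R_th = R1 ‖ R2 = (2.520 × 7.44)/(2.520 + 7.44) = 1.882 kΩ.

R_th ≈ 1.88 kΩ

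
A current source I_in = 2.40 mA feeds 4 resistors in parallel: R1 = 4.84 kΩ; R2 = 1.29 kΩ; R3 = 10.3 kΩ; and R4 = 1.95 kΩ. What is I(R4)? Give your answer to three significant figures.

Total conductance ΣG = 1/4.84 + 1/1.29 + 1/10.3 + 1/1.95 = 1.592 (units of 1/kΩ).
Current divider: I(R4) = I_in · G_k/ΣG = 2.40 × (0.5128/1.592) = 2.40 × 0.3222 = 0.7732 mA.

I ≈ 0.773 mA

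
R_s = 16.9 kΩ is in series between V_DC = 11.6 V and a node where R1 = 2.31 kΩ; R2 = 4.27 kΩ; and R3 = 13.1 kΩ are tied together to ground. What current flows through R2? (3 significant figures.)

Parallel bank: R_p = 1/(1/2.31 + 1/4.27 + 1/13.1) = 1.345 kΩ.
Node voltage V_A = V_DC · R_p/(R_s + R_p) = 11.6 × 0.07372 = 0.8552 V.
Branch current I = V_A/R2 = 0.8552/4.27 = 0.2003 mA.
(Check via current divider: I_total = 0.6358 mA; share G_k/ΣG = 0.3150 → same result.)

I ≈ 0.200 mA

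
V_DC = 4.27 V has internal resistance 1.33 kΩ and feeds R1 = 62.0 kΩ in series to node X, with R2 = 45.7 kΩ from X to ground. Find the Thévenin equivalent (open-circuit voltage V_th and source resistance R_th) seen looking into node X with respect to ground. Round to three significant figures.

R1' = 1.33 + 62.0 = 63.33 kΩ (source resistance + R1).
Open-circuit (no load on X): V_th = V_DC · R2/(R1' + R2) = 4.27 × 45.7/(63.33 + 45.7) = 1.790 V.
With V_DC suppressed (replaced by a short), R_th = R1' ‖ R2 = (63.33 × 45.7)/(63.33 + 45.7) = 26.54 kΩ.

V_th ≈ 1.79 V, R_th ≈ 26.5 kΩ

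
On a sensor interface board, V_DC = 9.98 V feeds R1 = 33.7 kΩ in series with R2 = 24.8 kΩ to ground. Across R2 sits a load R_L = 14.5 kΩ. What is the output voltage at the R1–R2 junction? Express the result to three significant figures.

V_out ≈ 2.13 V

R2 ‖ R_L = (24.8 × 14.5)/(24.8 + 14.5) = 9.150 kΩ.
Then V_out = V_DC · R2'/(R1 + R2') = 9.98 × 9.150/42.85 = 2.131 V.
(Unloaded it would be 4.23 V; the load pulls it down.)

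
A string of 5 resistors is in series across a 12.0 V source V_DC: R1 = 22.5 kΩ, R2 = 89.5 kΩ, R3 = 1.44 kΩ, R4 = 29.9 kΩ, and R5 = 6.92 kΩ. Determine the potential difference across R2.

ΣR = 22.5 + 89.5 + 1.44 + 29.9 + 6.92 = 150.3 kΩ.
Voltage divider: V = V_DC · (89.50 / 150.3) = 12.0 × 0.5956 = 7.148 V.

V ≈ 7.15 V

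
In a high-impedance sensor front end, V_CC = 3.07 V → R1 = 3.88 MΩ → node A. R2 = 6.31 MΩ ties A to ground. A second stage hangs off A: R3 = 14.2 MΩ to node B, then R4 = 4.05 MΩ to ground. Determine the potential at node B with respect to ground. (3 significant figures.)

Looking into the second stage from A: R3 + R4 = 18.25 MΩ appears in parallel with R2.
R2 ‖ (R3+R4) = 4.689 MΩ.
First divider: V_A = V_CC · 4.689/(3.88 + 4.689) = 1.680 V.
V_B = V_A × 0.2219 = 0.3728 V.

V_B ≈ 0.373 V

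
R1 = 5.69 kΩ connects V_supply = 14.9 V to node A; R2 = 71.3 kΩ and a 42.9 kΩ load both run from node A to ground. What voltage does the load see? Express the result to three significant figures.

First combine the lower leg with the load: R2 ‖ R_L = 26.78 kΩ.
Now apply the divider: V_out = 14.9 × 0.8248 = 12.29 V.

V_out ≈ 12.3 V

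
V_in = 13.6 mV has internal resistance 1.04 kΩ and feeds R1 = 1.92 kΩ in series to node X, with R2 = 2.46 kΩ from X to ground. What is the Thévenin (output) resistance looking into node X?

R_th ≈ 1.34 kΩ

R1' = 1.04 + 1.92 = 2.960 kΩ (source resistance + R1).
Looking into X with the source shorted: R_th = R1'·R2/(R1'+R2) = 2.960 × 2.46/5.420 = 1.343 kΩ.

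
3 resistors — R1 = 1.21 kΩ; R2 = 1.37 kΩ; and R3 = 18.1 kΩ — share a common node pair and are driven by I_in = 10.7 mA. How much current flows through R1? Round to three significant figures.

Conductances: ΣG = 1/1.21 + 1/1.37 + 1/18.1 = 1.612 (1/kΩ).
Current divider: I(R1) = I_in · G_k/ΣG = 10.7 × (0.8264/1.612) = 10.7 × 0.5128 = 5.487 mA.

I ≈ 5.49 mA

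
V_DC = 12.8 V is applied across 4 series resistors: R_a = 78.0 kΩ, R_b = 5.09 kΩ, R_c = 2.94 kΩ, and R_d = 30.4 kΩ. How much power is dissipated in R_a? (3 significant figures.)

The common current is I = 12.8/116.4 = 0.1099 mA.
V(R_a) = I·R = 8.575 V; P = V·I = 8.575 × 0.1099 = 0.9427 mW.

P ≈ 0.943 mW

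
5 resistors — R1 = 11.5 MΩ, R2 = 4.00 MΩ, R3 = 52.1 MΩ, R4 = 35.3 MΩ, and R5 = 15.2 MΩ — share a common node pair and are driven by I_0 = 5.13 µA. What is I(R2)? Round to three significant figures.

I ≈ 2.85 µA

ΣG = 1/11.5 + 1/4.00 + 1/52.1 + 1/35.3 + 1/15.2 = 0.4503.
By the current-divider rule, I = I_0 · G_k/ΣG = 5.13 × 0.5552 = 2.848 µA.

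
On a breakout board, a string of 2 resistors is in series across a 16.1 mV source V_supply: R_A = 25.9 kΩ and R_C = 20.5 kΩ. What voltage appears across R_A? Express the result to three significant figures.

V ≈ 8.99 mV

ΣR = 25.9 + 20.5 = 46.40 kΩ.
By the voltage-divider rule, V = 16.1 × 25.90/46.40 = 8.987 mV.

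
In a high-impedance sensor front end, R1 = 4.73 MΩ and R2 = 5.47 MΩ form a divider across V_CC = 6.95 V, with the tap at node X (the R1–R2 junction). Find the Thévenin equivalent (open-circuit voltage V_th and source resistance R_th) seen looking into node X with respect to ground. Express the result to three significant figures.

With X open, the divider is unloaded: V_th = 6.95 × 5.47/10.20 = 3.727 V.
Looking into X with the source shorted: R_th = R1·R2/(R1+R2) = 4.730 × 5.47/10.20 = 2.537 MΩ.

V_th ≈ 3.73 V, R_th ≈ 2.54 MΩ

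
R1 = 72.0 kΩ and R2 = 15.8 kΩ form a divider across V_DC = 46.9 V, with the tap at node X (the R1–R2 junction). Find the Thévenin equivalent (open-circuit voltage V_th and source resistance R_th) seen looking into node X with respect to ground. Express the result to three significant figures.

V_th ≈ 8.44 V, R_th ≈ 13.0 kΩ

With X open, the divider is unloaded: V_th = 46.9 × 15.8/87.80 = 8.440 V.
Zeroing V_DC shorts the top of R1 to ground, so R_th = R1 ‖ R2 = 12.96 kΩ.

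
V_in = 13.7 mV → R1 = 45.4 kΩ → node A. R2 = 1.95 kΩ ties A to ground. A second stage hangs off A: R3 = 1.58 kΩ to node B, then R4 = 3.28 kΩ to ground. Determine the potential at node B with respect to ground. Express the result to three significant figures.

V_B ≈ 0.275 mV

The second stage (R3 + R4 = 4.860 kΩ) loads node A in parallel with R2.
R2 ‖ (R3+R4) = 1.392 kΩ.
So V_A = 13.7 × 0.02974 = 0.4075 mV.
V_B = V_A × 0.6749 = 0.2750 mV.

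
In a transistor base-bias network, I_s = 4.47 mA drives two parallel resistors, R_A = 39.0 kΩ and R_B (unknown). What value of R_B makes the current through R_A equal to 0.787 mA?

R_B ≈ 8.33 kΩ

Two-branch current divider: I_A = I_s · R_B/(R_A + R_B).
With f = 0.1761, R_B = R_A · f/(1−f) = 39.0 × 0.2137 = 8.334 kΩ.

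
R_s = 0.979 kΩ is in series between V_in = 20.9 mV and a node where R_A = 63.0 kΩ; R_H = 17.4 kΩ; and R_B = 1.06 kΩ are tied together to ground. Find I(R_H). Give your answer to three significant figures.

Equivalent of the parallel group: R_p = 0.9835 kΩ.
V_A by voltage divider: V_A = 20.9 × 0.9835/(0.979 + 0.9835) = 10.47 mV.
Branch current I = V_A/R_H = 10.47/17.4 = 0.6020 µA.
(Equivalently: I_total = 10.65 µA, then current-divider fraction G_k/ΣG = 0.05653.)

I ≈ 0.602 µA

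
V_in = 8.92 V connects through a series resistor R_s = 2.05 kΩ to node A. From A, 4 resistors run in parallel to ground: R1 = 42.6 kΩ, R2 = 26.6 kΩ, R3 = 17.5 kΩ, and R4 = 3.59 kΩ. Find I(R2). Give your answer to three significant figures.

Combine the parallel branches: R_p = (1/42.6 + 1/26.6 + 1/17.5 + 1/3.59)⁻¹ = 2.520 kΩ.
V_A = 8.92 × 2.520/4.570 = 4.919 V.
Branch current I = V_A/R2 = 4.919/26.6 = 0.1849 mA.

I ≈ 0.185 mA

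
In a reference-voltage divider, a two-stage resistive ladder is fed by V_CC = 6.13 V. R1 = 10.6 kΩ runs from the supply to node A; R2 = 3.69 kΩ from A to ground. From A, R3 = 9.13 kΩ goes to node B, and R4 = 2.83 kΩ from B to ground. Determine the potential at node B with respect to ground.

Node A sees R2 in parallel with the series input of stage 2, R3 + R4 = 11.96 kΩ.
R2 ‖ (R3+R4) = 2.820 kΩ.
V_A = 6.13 × 2.820/(10.6 + 2.820) = 1.288 V.
V_B = V_A × 0.2366 = 0.3048 V.

V_B ≈ 0.305 V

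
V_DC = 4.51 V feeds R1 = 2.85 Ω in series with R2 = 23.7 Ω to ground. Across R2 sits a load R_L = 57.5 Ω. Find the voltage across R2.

First combine the lower leg with the load: R2 ‖ R_L = 16.78 Ω.
Now apply the divider: V_out = 4.51 × 0.8548 = 3.855 V.

V_out ≈ 3.86 V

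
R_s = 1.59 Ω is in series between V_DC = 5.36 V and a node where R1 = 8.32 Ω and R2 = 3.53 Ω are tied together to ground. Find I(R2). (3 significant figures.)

I ≈ 0.925 A

Combine the parallel branches: R_p = (1/8.32 + 1/3.53)⁻¹ = 2.478 Ω.
V_A = 5.36 × 2.478/4.068 = 3.265 V.
Branch current I = V_A/R2 = 3.265/3.53 = 0.9250 A.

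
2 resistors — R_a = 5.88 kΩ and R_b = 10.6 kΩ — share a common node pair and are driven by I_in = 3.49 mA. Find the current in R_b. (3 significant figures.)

With just two branches, the current splits inversely with resistance.
I(R_b) = 3.49 × 5.88/(5.88 + 10.6) = 3.49 × 0.3568 = 1.245 mA.

I ≈ 1.25 mA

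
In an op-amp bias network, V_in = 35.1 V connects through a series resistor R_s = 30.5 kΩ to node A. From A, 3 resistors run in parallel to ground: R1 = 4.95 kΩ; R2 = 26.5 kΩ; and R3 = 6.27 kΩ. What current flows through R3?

Combine the parallel branches: R_p = (1/4.95 + 1/26.5 + 1/6.27)⁻¹ = 2.505 kΩ.
V_A by voltage divider: V_A = 35.1 × 2.505/(30.5 + 2.505) = 2.664 V.
I(R3) = V_A / R3 = 2.664/6.27 = 0.4248 mA.

I ≈ 0.425 mA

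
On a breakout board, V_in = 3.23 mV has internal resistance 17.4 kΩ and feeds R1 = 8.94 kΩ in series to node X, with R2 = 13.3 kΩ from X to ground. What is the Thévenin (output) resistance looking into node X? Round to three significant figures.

R1' = 17.4 + 8.94 = 26.34 kΩ (source resistance + R1).
Looking into X with the source shorted: R_th = R1'·R2/(R1'+R2) = 26.34 × 13.3/39.64 = 8.838 kΩ.

R_th ≈ 8.84 kΩ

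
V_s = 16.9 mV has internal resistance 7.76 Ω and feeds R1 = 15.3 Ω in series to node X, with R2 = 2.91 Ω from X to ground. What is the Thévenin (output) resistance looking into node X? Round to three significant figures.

R_th ≈ 2.58 Ω

R1' = 7.76 + 15.3 = 23.06 Ω (source resistance + R1).
Zeroing V_s shorts the top of R1' to ground, so R_th = R1' ‖ R2 = 2.584 Ω.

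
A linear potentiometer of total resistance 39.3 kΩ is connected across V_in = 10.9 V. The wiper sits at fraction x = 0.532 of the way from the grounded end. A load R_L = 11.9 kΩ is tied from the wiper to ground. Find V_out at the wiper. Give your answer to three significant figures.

V_out ≈ 3.18 V

The pot divides into 18.39 kΩ above the wiper and 20.91 kΩ below.
Lower segment in parallel with the load: 20.91 ‖ 11.9 = 7.584 kΩ.
Then V_out = V_in · 7.584/(18.39 + 7.584) = 3.182 V.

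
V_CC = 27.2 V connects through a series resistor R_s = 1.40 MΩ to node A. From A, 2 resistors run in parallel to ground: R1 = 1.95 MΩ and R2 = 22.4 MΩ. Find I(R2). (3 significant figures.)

I ≈ 0.682 µA

Parallel bank: R_p = 1/(1/1.95 + 1/22.4) = 1.794 MΩ.
V_A = 27.2 × 1.794/3.194 = 15.28 V.
I(R2) = V_A / R2 = 15.28/22.4 = 0.6820 µA.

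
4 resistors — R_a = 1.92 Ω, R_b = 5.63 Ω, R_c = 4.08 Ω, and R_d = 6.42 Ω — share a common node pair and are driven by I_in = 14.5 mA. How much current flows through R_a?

Total conductance ΣG = 1/1.92 + 1/5.63 + 1/4.08 + 1/6.42 = 1.099 (units of 1/Ω).
Current divider: I(R_a) = I_in · G_k/ΣG = 14.5 × (0.5208/1.099) = 14.5 × 0.4738 = 6.870 mA.

I ≈ 6.87 mA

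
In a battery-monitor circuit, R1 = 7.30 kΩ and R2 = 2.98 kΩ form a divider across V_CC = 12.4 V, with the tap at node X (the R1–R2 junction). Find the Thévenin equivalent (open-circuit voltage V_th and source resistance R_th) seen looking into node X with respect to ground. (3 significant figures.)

V_th is the unloaded tap voltage: V_CC · R2/(R1+R2) = 12.4 × 0.2899 = 3.595 V.
With V_CC suppressed (replaced by a short), R_th = R1 ‖ R2 = (7.300 × 2.98)/(7.300 + 2.98) = 2.116 kΩ.

V_th ≈ 3.59 V, R_th ≈ 2.12 kΩ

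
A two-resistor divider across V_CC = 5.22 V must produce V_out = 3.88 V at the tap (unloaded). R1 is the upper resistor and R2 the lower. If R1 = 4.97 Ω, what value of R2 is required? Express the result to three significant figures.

R2 ≈ 14.4 Ω

Required fraction k = V_out/V_CC = 0.7433.
So R2 = R1 · V_out/(V_CC − V_out) = 4.97 × 3.88/(5.22 − 3.88) = 4.97 × 2.896 = 14.39 Ω.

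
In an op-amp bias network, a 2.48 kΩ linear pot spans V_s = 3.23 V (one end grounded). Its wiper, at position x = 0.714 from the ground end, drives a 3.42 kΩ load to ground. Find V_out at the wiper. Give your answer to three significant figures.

V_out ≈ 2.01 V

Split the track: R_lower = x·R_p = 1.771 kΩ, R_upper = (1−x)·R_p = 0.7093 kΩ.
Lower segment in parallel with the load: 1.771 ‖ 3.42 = 1.167 kΩ.
V_out = 3.23 × 1.167/(0.7093 + 1.167) = 2.009 V.
(Unloaded: V_out = x·V_s = 2.31 V.)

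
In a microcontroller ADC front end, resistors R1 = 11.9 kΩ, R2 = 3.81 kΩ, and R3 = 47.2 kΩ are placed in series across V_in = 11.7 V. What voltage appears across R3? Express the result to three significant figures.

V ≈ 8.78 V

Series total: ΣR = 11.9 + 3.81 + 47.2 = 62.91 kΩ.
Voltage divider: V = V_in · (47.20 / 62.91) = 11.7 × 0.7503 = 8.778 V.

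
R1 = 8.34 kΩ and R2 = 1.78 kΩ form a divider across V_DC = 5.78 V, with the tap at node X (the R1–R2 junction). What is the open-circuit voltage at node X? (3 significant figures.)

V_th is the unloaded tap voltage: V_DC · R2/(R1+R2) = 5.78 × 0.1759 = 1.017 V.

V_th ≈ 1.02 V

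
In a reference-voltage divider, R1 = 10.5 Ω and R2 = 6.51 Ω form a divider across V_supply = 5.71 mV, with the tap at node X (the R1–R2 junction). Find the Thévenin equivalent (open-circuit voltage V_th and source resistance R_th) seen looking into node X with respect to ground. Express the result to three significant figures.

V_th is the unloaded tap voltage: V_supply · R2/(R1+R2) = 5.71 × 0.3827 = 2.185 mV.
Zeroing V_supply shorts the top of R1 to ground, so R_th = R1 ‖ R2 = 4.019 Ω.

V_th ≈ 2.19 mV, R_th ≈ 4.02 Ω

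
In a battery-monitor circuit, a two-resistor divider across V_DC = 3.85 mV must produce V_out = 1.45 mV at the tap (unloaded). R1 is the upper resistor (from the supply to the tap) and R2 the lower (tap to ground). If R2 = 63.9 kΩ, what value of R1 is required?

R1 ≈ 106 kΩ

Required fraction k = V_out/V_DC = 0.3766.
R1 = R2·(1/k − 1) = 63.9 × 1.655 = 105.8 kΩ.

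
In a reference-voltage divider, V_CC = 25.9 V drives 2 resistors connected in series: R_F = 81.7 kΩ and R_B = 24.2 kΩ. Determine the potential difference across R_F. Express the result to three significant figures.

ΣR = 81.7 + 24.2 = 105.9 kΩ.
By the voltage-divider rule, V = 25.9 × 81.70/105.9 = 19.98 V.

V ≈ 20.0 V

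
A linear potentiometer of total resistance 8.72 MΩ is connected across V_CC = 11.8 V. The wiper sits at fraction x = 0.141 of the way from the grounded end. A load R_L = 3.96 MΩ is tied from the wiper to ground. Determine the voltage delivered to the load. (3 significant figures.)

Lower segment x·R_p = 1.230 MΩ; upper segment (1−x)·R_p = 7.490 MΩ.
(x·R_p) ‖ R_L = 0.9382 MΩ.
Loaded-divider output: V_out = 11.8 × 0.1113 = 1.313 V.
(Unloaded: V_out = x·V_CC = 1.66 V.)

V_out ≈ 1.31 V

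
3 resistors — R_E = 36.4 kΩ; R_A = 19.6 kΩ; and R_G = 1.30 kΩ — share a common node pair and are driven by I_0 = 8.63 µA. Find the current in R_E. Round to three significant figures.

I ≈ 0.280 µA

Total conductance ΣG = 1/36.4 + 1/19.6 + 1/1.30 = 0.8477 (units of 1/kΩ).
Current divider: I(R_E) = I_0 · G_k/ΣG = 8.63 × (0.02747/0.8477) = 8.63 × 0.03241 = 0.2797 µA.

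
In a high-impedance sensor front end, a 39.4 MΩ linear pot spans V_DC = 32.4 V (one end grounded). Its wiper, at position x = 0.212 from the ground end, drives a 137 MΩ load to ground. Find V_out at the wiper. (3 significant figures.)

The pot divides into 31.05 MΩ above the wiper and 8.353 MΩ below.
(x·R_p) ‖ R_L = 7.873 MΩ.
Loaded-divider output: V_out = 32.4 × 0.2023 = 6.554 V.

V_out ≈ 6.55 V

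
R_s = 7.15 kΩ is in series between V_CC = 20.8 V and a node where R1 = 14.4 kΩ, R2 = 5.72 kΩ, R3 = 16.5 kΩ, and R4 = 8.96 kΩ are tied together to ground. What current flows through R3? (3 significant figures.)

Parallel bank: R_p = 1/(1/14.4 + 1/5.72 + 1/16.5 + 1/8.96) = 2.401 kΩ.
V_A = 20.8 × 2.401/9.551 = 5.229 V.
I(R3) = V_A / R3 = 5.229/16.5 = 0.3169 mA.

I ≈ 0.317 mA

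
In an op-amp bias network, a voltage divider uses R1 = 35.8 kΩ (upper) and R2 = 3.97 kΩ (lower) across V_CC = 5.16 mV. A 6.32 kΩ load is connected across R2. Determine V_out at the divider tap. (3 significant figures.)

R2 ‖ R_L = (3.97 × 6.32)/(3.97 + 6.32) = 2.438 kΩ.
Now apply the divider: V_out = 5.16 × 0.06377 = 0.3290 mV.
(Unloaded it would be 0.515 mV; the load pulls it down.)

V_out ≈ 0.329 mV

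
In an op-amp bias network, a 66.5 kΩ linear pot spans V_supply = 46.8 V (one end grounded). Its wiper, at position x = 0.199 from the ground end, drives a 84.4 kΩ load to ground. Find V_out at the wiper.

Split the track: R_lower = x·R_p = 13.23 kΩ, R_upper = (1−x)·R_p = 53.27 kΩ.
(x·R_p) ‖ R_L = 11.44 kΩ.
V_out = 46.8 × 11.44/(53.27 + 11.44) = 8.274 V.

V_out ≈ 8.27 V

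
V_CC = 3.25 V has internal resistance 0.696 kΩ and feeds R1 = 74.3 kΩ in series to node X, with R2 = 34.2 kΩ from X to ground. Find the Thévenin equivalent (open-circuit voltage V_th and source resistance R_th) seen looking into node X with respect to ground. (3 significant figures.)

V_th ≈ 1.02 V, R_th ≈ 23.5 kΩ

R1' = 0.696 + 74.3 = 75.00 kΩ (source resistance + R1).
Open-circuit (no load on X): V_th = V_CC · R2/(R1' + R2) = 3.25 × 34.2/(75.00 + 34.2) = 1.018 V.
With V_CC suppressed (replaced by a short), R_th = R1' ‖ R2 = (75.00 × 34.2)/(75.00 + 34.2) = 23.49 kΩ.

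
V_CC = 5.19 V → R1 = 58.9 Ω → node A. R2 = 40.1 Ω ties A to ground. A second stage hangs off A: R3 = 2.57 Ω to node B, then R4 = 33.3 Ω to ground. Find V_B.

Looking into the second stage from A: R3 + R4 = 35.87 Ω appears in parallel with R2.
Effective lower resistance at A: R2 ‖ 35.87 = 18.93 Ω.
V_A = 5.19 × 18.93/(58.9 + 18.93) = 1.263 V.
Stage 2 is unloaded, so V_B = V_A · R4/(R3+R4) = 1.263 × 33.3/35.87 = 1.172 V.

V_B ≈ 1.17 V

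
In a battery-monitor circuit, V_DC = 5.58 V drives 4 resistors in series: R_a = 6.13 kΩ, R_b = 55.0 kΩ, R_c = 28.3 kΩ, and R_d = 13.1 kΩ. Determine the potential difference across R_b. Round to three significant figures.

ΣR = 6.13 + 55.0 + 28.3 + 13.1 = 102.5 kΩ.
Voltage divider: V = V_DC · (55.00 / 102.5) = 5.58 × 0.5364 = 2.993 V.

V ≈ 2.99 V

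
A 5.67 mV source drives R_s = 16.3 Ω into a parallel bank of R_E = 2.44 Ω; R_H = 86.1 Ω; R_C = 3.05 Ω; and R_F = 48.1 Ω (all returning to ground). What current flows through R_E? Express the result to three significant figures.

Equivalent of the parallel group: R_p = 1.299 Ω.
Node voltage V_A = V_DC · R_p/(R_s + R_p) = 5.67 × 0.07379 = 0.4184 mV.
I(R_E) = V_A / R_E = 0.4184/2.44 = 0.1715 mA.

I ≈ 0.171 mA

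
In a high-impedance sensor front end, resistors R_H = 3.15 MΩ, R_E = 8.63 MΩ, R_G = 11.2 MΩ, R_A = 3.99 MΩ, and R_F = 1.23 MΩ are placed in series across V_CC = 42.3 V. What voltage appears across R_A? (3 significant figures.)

ΣR = 3.15 + 8.63 + 11.2 + 3.99 + 1.23 = 28.20 MΩ.
By the voltage-divider rule, V = 42.3 × 3.990/28.20 = 5.985 V.

V ≈ 5.98 V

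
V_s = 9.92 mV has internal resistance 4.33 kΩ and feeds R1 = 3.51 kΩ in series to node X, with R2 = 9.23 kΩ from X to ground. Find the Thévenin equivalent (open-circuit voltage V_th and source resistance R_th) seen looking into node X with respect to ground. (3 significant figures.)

R1' = 4.33 + 3.51 = 7.840 kΩ (source resistance + R1).
Open-circuit (no load on X): V_th = V_s · R2/(R1' + R2) = 9.92 × 9.23/(7.840 + 9.23) = 5.364 mV.
With V_s suppressed (replaced by a short), R_th = R1' ‖ R2 = (7.840 × 9.23)/(7.840 + 9.23) = 4.239 kΩ.

V_th ≈ 5.36 mV, R_th ≈ 4.24 kΩ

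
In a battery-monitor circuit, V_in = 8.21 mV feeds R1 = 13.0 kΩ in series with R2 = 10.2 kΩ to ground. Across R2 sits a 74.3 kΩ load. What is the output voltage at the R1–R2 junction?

R2 ‖ R_L = (10.2 × 74.3)/(10.2 + 74.3) = 8.969 kΩ.
Now apply the divider: V_out = 8.21 × 0.4083 = 3.352 mV.
(Unloaded it would be 3.61 mV; the load pulls it down.)

V_out ≈ 3.35 mV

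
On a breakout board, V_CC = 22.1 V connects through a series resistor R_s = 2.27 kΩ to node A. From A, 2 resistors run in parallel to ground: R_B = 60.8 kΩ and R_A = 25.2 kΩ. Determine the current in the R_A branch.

I ≈ 0.778 mA

Parallel bank: R_p = 1/(1/60.8 + 1/25.2) = 17.82 kΩ.
Node voltage V_A = V_CC · R_p/(R_s + R_p) = 22.1 × 0.8870 = 19.60 V.
Branch current I = V_A/R_A = 19.60/25.2 = 0.7779 mA.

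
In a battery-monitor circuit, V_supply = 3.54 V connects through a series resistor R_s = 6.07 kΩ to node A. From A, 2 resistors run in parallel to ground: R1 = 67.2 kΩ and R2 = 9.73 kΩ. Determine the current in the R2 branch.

Parallel bank: R_p = 1/(1/67.2 + 1/9.73) = 8.499 kΩ.
V_A by voltage divider: V_A = 3.54 × 8.499/(6.07 + 8.499) = 2.065 V.
Branch current I = V_A/R2 = 2.065/9.73 = 0.2122 mA.
(Equivalently: I_total = 0.2430 mA, then current-divider fraction G_k/ΣG = 0.8735.)

I ≈ 0.212 mA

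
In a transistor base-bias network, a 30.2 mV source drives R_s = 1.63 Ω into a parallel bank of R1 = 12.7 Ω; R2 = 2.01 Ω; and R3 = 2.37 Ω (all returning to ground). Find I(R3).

I ≈ 4.85 mA

Parallel bank: R_p = 1/(1/12.7 + 1/2.01 + 1/2.37) = 1.002 Ω.
Node voltage V_A = V_DC · R_p/(R_s + R_p) = 30.2 × 0.3807 = 11.50 mV.
I(R3) = V_A / R3 = 11.50/2.37 = 4.851 mA.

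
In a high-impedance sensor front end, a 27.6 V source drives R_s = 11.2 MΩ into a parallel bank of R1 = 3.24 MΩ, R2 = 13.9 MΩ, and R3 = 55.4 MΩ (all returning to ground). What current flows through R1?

I ≈ 1.56 µA

Combine the parallel branches: R_p = (1/3.24 + 1/13.9 + 1/55.4)⁻¹ = 2.509 MΩ.
V_A by voltage divider: V_A = 27.6 × 2.509/(11.2 + 2.509) = 5.051 V.
Branch current I = V_A/R1 = 5.051/3.24 = 1.559 µA.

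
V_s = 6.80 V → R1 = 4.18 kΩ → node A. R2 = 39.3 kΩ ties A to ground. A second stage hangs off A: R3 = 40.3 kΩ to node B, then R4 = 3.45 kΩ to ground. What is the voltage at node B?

The second stage (R3 + R4 = 43.75 kΩ) loads node A in parallel with R2.
R2 ‖ (R3+R4) = 20.70 kΩ.
First divider: V_A = V_s · 20.70/(4.18 + 20.70) = 5.658 V.
V_B = V_A × 0.07886 = 0.4461 V.

V_B ≈ 0.446 V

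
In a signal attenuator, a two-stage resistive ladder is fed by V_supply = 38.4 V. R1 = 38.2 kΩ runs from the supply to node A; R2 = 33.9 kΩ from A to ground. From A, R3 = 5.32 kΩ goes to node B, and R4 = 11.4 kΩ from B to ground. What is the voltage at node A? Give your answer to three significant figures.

V_A ≈ 8.70 V

Looking into the second stage from A: R3 + R4 = 16.72 kΩ appears in parallel with R2.
Effective lower resistance at A: R2 ‖ 16.72 = 11.20 kΩ.
V_A = 38.4 × 11.20/(38.2 + 11.20) = 8.704 V.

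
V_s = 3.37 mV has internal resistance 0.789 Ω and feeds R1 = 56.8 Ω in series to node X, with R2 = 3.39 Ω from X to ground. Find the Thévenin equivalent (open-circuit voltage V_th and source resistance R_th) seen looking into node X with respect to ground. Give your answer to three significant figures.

V_th ≈ 0.187 mV, R_th ≈ 3.20 Ω

R1' = 0.789 + 56.8 = 57.59 Ω (source resistance + R1).
V_th is the unloaded tap voltage: V_s · R2/(R1'+R2) = 3.37 × 0.05559 = 0.1873 mV.
Looking into X with the source shorted: R_th = R1'·R2/(R1'+R2) = 57.59 × 3.39/60.98 = 3.202 Ω.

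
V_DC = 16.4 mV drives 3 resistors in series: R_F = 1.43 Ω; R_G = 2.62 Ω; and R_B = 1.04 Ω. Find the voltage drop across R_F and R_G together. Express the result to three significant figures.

ΣR = 1.43 + 2.62 + 1.04 = 5.090 Ω.
R_{R_F..R_G} = 1.43 + 2.62 = 4.050 Ω.
By the voltage-divider rule, V = 16.4 × 4.050/5.090 = 13.05 mV.

V ≈ 13.0 mV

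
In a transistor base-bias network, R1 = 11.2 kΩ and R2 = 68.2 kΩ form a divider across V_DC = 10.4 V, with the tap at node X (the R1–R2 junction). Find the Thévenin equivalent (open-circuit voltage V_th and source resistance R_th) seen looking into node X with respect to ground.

V_th is the unloaded tap voltage: V_DC · R2/(R1+R2) = 10.4 × 0.8589 = 8.933 V.
Looking into X with the source shorted: R_th = R1·R2/(R1+R2) = 11.20 × 68.2/79.40 = 9.620 kΩ.

V_th ≈ 8.93 V, R_th ≈ 9.62 kΩ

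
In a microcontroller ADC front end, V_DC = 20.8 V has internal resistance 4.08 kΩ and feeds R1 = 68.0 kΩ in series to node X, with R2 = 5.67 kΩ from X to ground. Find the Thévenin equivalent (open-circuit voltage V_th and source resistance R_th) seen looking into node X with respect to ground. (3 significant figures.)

V_th ≈ 1.52 V, R_th ≈ 5.26 kΩ

R1' = 4.08 + 68.0 = 72.08 kΩ (source resistance + R1).
Open-circuit (no load on X): V_th = V_DC · R2/(R1' + R2) = 20.8 × 5.67/(72.08 + 5.67) = 1.517 V.
Zeroing V_DC shorts the top of R1' to ground, so R_th = R1' ‖ R2 = 5.257 kΩ.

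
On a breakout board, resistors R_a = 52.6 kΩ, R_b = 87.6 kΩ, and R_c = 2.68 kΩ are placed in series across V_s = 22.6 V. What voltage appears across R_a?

V ≈ 8.32 V

ΣR = 52.6 + 87.6 + 2.68 = 142.9 kΩ.
V = V_s · R/ΣR = 22.6 × 0.3681 = 8.320 V.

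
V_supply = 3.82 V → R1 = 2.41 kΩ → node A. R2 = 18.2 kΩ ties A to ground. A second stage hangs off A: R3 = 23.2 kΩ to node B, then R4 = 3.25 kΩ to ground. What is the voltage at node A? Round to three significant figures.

V_A ≈ 3.12 V

Looking into the second stage from A: R3 + R4 = 26.45 kΩ appears in parallel with R2.
R2 ‖ (R3+R4) = 10.78 kΩ.
So V_A = 3.82 × 0.8173 = 3.122 V.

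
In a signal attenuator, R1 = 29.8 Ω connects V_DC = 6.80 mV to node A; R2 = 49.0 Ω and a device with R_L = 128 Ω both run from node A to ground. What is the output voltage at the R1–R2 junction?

V_out ≈ 3.69 mV

First combine the lower leg with the load: R2 ‖ R_L = 35.44 Ω.
Then V_out = V_DC · R2'/(R1 + R2') = 6.80 × 35.44/65.24 = 3.694 mV.
(Unloaded it would be 4.23 mV; the load pulls it down.)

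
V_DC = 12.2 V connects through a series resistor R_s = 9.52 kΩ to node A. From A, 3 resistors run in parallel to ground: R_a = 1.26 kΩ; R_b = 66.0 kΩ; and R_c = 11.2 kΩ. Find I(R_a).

I ≈ 1.01 mA

Equivalent of the parallel group: R_p = 1.113 kΩ.
Node voltage V_A = V_DC · R_p/(R_s + R_p) = 12.2 × 0.1047 = 1.278 V.
I(R_a) = V_A / R_a = 1.278/1.26 = 1.014 mA.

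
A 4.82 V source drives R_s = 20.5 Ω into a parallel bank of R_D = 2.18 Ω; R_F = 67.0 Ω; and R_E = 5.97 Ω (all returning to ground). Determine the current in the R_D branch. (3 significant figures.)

I ≈ 0.156 A

Equivalent of the parallel group: R_p = 1.560 Ω.
V_A by voltage divider: V_A = 4.82 × 1.560/(20.5 + 1.560) = 0.3408 V.
I(R_D) = V_A / R_D = 0.3408/2.18 = 0.1563 A.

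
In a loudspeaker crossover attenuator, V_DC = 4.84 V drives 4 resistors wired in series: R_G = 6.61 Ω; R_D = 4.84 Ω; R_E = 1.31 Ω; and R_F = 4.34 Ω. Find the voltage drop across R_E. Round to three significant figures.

V ≈ 0.371 V

Total series resistance ΣR = 6.61 + 4.84 + 1.31 + 4.34 = 17.10 Ω.
Voltage divider: V = V_DC · (1.310 / 17.10) = 4.84 × 0.07661 = 0.3708 V.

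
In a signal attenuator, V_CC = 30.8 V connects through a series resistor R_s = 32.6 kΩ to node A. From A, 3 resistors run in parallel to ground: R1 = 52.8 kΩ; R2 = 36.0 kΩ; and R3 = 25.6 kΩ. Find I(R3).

I ≈ 0.317 mA

Parallel bank: R_p = 1/(1/52.8 + 1/36.0 + 1/25.6) = 11.66 kΩ.
Node voltage V_A = V_CC · R_p/(R_s + R_p) = 30.8 × 0.2634 = 8.113 V.
Branch current I = V_A/R3 = 8.113/25.6 = 0.3169 mA.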